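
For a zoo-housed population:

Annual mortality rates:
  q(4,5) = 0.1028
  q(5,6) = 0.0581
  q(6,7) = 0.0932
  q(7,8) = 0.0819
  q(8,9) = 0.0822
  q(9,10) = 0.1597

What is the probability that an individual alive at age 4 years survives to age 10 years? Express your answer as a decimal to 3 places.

0.543

P(survive 4→10) = (1 − 0.1028) × (1 − 0.0581) × (1 − 0.0932) × (1 − 0.0819) × (1 − 0.0822) × (1 − 0.1597).
= 0.8972 × 0.9419 × 0.9068 × 0.9181 × 0.9178 × 0.8403 = 0.542598.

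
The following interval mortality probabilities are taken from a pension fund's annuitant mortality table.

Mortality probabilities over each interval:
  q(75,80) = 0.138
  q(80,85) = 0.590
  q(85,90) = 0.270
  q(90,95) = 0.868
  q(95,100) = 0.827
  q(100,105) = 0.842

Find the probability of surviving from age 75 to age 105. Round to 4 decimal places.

0.0009

Chaining the interval survival probabilities: (1 − 0.138) × (1 − 0.590) × (1 − 0.270) × (1 − 0.868) × (1 − 0.827) × (1 − 0.842).
= 0.862 × 0.410 × 0.730 × 0.132 × 0.173 × 0.158 = 0.000931.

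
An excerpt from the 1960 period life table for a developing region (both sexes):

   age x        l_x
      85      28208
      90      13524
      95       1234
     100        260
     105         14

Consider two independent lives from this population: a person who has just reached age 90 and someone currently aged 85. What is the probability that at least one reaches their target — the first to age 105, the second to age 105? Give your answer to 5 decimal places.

p₁ = l_105/l_90 = 14/13524 = 0.001035; p₂ = l_105/l_85 = 14/28208 = 0.000496.
P(at least one) = 1 − (1−p₁)(1−p₂) = 1 − 0.998965 × 0.999504 = 0.001530.

0.00153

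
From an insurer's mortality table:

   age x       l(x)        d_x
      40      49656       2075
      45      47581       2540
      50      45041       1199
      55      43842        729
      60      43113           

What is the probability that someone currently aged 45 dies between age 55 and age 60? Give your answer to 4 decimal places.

This is the probability of reaching 55 but not 60, conditional on being alive at 45: (l(55) − l(60)) / l(45).
= (43842 − 43113) / 47581 = 729 / 47581 = 0.015321.

0.0153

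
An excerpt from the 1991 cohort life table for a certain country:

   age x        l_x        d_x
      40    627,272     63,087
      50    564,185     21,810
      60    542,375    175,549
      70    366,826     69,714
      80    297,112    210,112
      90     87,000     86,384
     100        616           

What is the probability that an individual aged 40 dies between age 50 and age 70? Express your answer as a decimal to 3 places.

0.315

We want 10|20q40 = (l_50 − l_70)/l_40.
This is the probability of reaching 50 but not 70, conditional on being alive at 40: (l_50 − l_70) / l_40.
= (564,185 − 366,826) / 627,272 = 197,359 / 627,272 = 0.314631.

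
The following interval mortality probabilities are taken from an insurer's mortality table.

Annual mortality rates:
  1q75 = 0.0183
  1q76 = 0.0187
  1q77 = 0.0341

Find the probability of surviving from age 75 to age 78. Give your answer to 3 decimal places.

The overall survival probability is (1 − 0.0183) × (1 − 0.0187) × (1 − 0.0341).
= 0.9817 × 0.9813 × 0.9659 = 0.930492.

0.930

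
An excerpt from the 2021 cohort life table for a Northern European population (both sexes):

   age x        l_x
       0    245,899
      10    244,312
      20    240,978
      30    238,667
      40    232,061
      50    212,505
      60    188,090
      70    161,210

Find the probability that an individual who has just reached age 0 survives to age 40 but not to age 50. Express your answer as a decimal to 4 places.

We want 40|10q0 = (l_40 − l_50)/l_0.
This is the probability of reaching 40 but not 50, conditional on being alive at 0: (l_40 − l_50) / l_0.
= (232,061 − 212,505) / 245,899 = 19,556 / 245,899 = 0.079529.

0.0795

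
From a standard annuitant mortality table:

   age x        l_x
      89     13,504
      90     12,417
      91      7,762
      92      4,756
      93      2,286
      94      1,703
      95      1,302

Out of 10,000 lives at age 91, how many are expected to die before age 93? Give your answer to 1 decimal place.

7054.9

The relevant probability is 1 − 2,286/7,762 = 0.705488.
Expected number = 10,000 × 0.705488 = 7054.9.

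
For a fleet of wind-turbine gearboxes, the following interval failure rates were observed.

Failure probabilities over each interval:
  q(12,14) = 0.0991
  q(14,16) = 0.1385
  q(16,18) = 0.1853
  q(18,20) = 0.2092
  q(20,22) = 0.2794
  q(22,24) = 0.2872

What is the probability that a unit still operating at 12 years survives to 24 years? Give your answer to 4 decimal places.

0.2568

Chaining the interval survival probabilities: (1 − 0.0991) × (1 − 0.1385) × (1 − 0.1853) × (1 − 0.2092) × (1 − 0.2794) × (1 − 0.2872).
= 0.9009 × 0.8615 × 0.8147 × 0.7908 × 0.7206 × 0.7128 = 0.256837.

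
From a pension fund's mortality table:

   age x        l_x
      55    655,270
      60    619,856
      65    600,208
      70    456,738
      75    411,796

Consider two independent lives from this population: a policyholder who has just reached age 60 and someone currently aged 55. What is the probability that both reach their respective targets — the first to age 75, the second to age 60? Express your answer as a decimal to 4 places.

p₁ = l_75/l_60 = 411,796/619,856 = 0.664341; p₂ = l_60/l_55 = 619,856/655,270 = 0.945955.
P(both) = p₁ × p₂ = 0.664341 × 0.945955 = 0.628437.

0.6284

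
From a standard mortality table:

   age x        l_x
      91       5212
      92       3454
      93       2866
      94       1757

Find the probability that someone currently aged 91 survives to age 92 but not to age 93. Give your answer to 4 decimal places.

0.1128

We want 1|1q91 = (l_92 − l_93)/l_91.
This is the probability of reaching 92 but not 93, conditional on being alive at 91: (l_92 − l_93) / l_91.
= (3454 − 2866) / 5212 = 588 / 5212 = 0.112817.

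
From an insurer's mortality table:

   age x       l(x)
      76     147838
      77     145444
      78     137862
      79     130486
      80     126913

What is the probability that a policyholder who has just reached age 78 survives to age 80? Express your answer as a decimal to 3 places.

0.921

The conditional survival probability is l(80)/l(78) = 126913/137862 = 0.920580.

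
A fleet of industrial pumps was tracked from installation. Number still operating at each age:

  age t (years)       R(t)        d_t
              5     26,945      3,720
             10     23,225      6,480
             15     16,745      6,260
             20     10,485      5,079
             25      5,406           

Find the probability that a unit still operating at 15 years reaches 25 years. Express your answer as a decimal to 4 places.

0.3228

The conditional survival probability is R(25)/R(15) = 5,406/16,745 = 0.322843.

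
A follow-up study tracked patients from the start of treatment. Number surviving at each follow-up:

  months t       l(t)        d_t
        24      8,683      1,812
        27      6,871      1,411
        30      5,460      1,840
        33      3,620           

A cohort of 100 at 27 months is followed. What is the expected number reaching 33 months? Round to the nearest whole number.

The relevant probability is 3,620/6,871 = 0.526852.
Expected number = 100 × 0.526852 = 53.

53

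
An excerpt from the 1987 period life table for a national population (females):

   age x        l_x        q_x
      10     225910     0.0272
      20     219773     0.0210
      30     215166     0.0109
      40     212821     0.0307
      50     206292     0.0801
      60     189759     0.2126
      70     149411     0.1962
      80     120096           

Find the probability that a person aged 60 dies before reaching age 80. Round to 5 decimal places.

0.36711

P(die before 80 | alive at 60) = 1 − l_80/l_60 = 1 − 120096/189759 = (69663)/189759 = 0.367113.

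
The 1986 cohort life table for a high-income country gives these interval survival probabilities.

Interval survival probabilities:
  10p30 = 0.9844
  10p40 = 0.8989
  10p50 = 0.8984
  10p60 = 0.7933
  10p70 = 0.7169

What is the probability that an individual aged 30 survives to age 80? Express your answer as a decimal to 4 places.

The overall survival probability is 0.9844 × 0.8989 × 0.8984 × 0.7933 × 0.7169.
= 0.452115.

0.4521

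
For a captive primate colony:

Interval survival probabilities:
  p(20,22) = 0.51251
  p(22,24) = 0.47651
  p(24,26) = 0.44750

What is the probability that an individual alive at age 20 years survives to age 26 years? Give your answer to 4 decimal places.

Survival from 20 to 26 is the product of surviving each interval: 0.51251 × 0.47651 × 0.44750.
= 0.109287.

0.1093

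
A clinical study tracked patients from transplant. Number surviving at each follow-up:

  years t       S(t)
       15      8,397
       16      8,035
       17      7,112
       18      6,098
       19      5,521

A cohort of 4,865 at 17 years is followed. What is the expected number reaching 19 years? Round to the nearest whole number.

The relevant probability is 5,521/7,112 = 0.776294.
Expected number = 4,865 × 0.776294 = 3777.

3777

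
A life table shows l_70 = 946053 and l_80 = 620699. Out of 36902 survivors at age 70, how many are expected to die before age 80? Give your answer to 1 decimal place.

The relevant probability is 1 − 620699/946053 = 0.343907.
Expected number = 36902 × 0.343907 = 12690.8.

12690.8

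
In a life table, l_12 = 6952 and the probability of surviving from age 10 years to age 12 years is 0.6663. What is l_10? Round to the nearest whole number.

10434

l_10 = l_12 / p = 6952 / 0.6663 = 10434.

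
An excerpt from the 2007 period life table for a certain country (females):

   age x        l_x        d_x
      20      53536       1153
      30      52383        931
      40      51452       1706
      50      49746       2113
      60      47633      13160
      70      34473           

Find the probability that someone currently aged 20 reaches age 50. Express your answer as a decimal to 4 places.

0.9292

We want 30p20 = l_50/l_20.
The conditional survival probability is l_50/l_20 = 49746/53536 = 0.929207.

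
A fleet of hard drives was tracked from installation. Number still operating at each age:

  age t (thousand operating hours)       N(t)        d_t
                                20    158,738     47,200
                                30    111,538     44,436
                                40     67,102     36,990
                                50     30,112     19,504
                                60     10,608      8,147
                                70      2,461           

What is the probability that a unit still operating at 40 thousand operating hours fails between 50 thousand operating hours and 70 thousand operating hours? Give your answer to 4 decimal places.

This is the probability of reaching 50 but not 70, conditional on being operational at 40: (N(50) − N(70)) / N(40).
= (30,112 − 2,461) / 67,102 = 27,651 / 67,102 = 0.412074.

0.4121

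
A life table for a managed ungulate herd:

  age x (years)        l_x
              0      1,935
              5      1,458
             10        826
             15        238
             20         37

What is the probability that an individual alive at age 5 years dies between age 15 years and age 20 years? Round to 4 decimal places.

This is the probability of reaching 15 but not 20, conditional on being alive at 5: (l_15 − l_20) / l_5.
= (238 − 37) / 1,458 = 201 / 1,458 = 0.137860.

0.1379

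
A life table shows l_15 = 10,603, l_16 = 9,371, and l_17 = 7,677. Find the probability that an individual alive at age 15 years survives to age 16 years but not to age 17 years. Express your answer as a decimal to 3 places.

This is the probability of reaching 16 but not 17, conditional on being alive at 15: (l_16 − l_17) / l_15.
= (9,371 − 7,677) / 10,603 = 1,694 / 10,603 = 0.159766.

0.160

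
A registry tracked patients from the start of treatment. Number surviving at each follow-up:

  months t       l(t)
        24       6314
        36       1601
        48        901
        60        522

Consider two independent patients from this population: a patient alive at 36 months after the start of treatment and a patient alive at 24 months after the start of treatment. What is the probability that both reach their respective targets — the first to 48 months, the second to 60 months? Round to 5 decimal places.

p₁ = l(48)/l(36) = 901/1601 = 0.562773; p₂ = l(60)/l(24) = 522/6314 = 0.082673.
P(both) = p₁ × p₂ = 0.562773 × 0.082673 = 0.046526.

0.04653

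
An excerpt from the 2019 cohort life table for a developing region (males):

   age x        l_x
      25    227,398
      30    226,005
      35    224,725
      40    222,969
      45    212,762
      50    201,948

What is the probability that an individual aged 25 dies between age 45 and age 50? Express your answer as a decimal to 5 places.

We want 20|5q25 = (l_45 − l_50)/l_25.
This is the probability of reaching 45 but not 50, conditional on being alive at 25: (l_45 − l_50) / l_25.
= (212,762 − 201,948) / 227,398 = 10,814 / 227,398 = 0.047555.

0.04756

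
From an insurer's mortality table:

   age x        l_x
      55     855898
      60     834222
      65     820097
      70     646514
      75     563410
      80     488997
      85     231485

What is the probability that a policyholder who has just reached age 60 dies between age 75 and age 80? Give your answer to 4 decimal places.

0.0892

We want 15|5q60 = (l_75 − l_80)/l_60.
This is the probability of reaching 75 but not 80, conditional on being alive at 60: (l_75 − l_80) / l_60.
= (563410 − 488997) / 834222 = 74413 / 834222 = 0.089200.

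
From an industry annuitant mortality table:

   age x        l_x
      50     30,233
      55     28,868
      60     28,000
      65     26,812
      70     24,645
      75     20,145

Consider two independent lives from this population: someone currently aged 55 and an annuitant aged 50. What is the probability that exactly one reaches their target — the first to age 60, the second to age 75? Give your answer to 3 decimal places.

0.344

p₁ = l_60/l_55 = 28,000/28,868 = 0.969932; p₂ = l_75/l_50 = 20,145/30,233 = 0.666325.
P(exactly one) = p₁(1−p₂) + (1−p₁)p₂ = 0.323642 + 0.020035 = 0.343677.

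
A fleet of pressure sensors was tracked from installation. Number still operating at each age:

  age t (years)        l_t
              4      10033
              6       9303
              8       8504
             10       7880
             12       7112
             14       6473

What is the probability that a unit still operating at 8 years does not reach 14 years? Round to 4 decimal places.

0.2388

P(fail before 14 | operational at 8) = 1 − l_14/l_8 = 1 − 6473/8504 = (2031)/8504 = 0.238829.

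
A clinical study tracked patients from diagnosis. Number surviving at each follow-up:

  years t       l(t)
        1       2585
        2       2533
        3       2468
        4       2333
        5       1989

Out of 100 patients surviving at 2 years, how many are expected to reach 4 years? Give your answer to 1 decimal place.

92.1

The relevant probability is 2333/2533 = 0.921042.
Expected number = 100 × 0.921042 = 92.1.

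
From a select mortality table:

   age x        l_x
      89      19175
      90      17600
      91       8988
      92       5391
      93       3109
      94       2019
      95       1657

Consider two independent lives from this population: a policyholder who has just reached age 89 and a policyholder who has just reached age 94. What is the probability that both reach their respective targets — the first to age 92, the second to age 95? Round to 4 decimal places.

0.2307

p₁ = l_92/l_89 = 5391/19175 = 0.281147; p₂ = l_95/l_94 = 1657/2019 = 0.820703.
P(both) = p₁ × p₂ = 0.281147 × 0.820703 = 0.230738.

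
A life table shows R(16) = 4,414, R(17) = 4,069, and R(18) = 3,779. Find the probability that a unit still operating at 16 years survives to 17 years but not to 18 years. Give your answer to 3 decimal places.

This is the probability of reaching 17 but not 18, conditional on being operational at 16: (R(17) − R(18)) / R(16).
= (4,069 − 3,779) / 4,414 = 290 / 4,414 = 0.065700.

0.066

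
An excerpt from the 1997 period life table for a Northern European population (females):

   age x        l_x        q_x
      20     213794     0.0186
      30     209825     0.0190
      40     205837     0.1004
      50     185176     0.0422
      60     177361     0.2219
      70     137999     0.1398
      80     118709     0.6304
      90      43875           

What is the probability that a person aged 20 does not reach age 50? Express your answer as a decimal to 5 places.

P(die before 50 | alive at 20) = 1 − l_50/l_20 = 1 − 185176/213794 = (28618)/213794 = 0.133858.

0.13386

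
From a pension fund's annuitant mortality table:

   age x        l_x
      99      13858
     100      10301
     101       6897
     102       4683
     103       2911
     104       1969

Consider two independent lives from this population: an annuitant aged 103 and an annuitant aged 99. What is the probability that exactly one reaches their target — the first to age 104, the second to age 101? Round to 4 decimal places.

p₁ = l_104/l_103 = 1969/2911 = 0.676400; p₂ = l_101/l_99 = 6897/13858 = 0.497691.
P(exactly one) = p₁(1−p₂) + (1−p₁)p₂ = 0.339762 + 0.161053 = 0.500815.

0.5008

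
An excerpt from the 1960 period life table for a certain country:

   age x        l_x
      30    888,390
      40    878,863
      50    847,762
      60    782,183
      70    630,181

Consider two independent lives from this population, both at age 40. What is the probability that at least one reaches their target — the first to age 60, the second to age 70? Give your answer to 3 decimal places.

p₁ = l_60/l_40 = 782,183/878,863 = 0.889994; p₂ = l_70/l_40 = 630,181/878,863 = 0.717041.
P(at least one) = 1 − (1−p₁)(1−p₂) = 1 − 0.110006 × 0.282959 = 0.968873.

0.969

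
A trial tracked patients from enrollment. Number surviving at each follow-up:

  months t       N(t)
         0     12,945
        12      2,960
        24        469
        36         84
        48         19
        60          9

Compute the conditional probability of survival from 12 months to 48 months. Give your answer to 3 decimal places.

The conditional survival probability is N(48)/N(12) = 19/2,960 = 0.006419.

0.006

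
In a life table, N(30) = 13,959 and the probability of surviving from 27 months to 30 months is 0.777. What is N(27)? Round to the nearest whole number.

17965

N(27) = N(30) / p = 13,959 / 0.777 = 17965.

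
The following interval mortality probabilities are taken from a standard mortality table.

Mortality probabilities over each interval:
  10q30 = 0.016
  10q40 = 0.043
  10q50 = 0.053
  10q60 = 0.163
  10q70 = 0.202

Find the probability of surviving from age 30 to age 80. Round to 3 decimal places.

0.596

Chaining the interval survival probabilities: (1 − 0.016) × (1 − 0.043) × (1 − 0.053) × (1 − 0.163) × (1 − 0.202).
= 0.984 × 0.957 × 0.947 × 0.837 × 0.798 = 0.595642.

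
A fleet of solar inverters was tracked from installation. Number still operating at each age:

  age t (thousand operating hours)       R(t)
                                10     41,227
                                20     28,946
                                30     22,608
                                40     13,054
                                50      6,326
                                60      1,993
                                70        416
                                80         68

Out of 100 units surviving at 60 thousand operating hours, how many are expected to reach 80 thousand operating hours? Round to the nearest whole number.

3

The relevant probability is 68/1,993 = 0.034119.
Expected number = 100 × 0.034119 = 3.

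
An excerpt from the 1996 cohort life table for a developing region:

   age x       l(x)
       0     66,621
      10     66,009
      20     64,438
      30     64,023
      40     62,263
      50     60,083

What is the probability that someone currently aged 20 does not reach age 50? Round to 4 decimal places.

0.0676

P(die before 50 | alive at 20) = 1 − l(50)/l(20) = 1 − 60,083/64,438 = (4,355)/64,438 = 0.067584.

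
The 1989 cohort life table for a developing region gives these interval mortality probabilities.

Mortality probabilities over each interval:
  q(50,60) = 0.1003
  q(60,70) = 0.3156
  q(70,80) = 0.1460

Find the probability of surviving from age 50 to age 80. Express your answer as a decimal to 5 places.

0.52585

Chaining the interval survival probabilities: (1 − 0.1003) × (1 − 0.3156) × (1 − 0.1460).
= 0.8997 × 0.6844 × 0.8540 = 0.525854.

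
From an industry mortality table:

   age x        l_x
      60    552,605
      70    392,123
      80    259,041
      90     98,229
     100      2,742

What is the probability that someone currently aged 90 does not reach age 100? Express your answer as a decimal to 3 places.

P(die before 100 | alive at 90) = 1 − l_100/l_90 = 1 − 2,742/98,229 = (95,487)/98,229 = 0.972086.

0.972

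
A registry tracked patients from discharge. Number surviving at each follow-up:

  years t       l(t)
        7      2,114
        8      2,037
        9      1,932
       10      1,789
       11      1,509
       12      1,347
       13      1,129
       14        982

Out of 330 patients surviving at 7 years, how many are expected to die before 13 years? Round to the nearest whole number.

154

The relevant probability is 1 − 1,129/2,114 = 0.465941.
Expected number = 330 × 0.465941 = 154.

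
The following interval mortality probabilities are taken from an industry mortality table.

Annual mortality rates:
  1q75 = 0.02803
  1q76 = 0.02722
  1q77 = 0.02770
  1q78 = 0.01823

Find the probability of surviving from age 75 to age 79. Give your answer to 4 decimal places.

The overall survival probability is (1 − 0.02803) × (1 − 0.02722) × (1 − 0.02770) × (1 − 0.01823).
= 0.97197 × 0.97278 × 0.97230 × 0.98177 = 0.902563.

0.9026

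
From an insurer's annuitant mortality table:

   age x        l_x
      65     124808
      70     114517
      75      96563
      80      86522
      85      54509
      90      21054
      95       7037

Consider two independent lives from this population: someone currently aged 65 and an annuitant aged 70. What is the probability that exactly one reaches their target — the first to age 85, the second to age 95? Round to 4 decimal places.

0.4445

p₁ = l_85/l_65 = 54509/124808 = 0.436743; p₂ = l_95/l_70 = 7037/114517 = 0.061449.
P(exactly one) = p₁(1−p₂) + (1−p₁)p₂ = 0.409906 + 0.034612 = 0.444517.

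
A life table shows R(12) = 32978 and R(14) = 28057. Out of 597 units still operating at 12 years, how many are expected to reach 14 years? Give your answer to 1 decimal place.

The relevant probability is 28057/32978 = 0.850779.
Expected number = 597 × 0.850779 = 507.9.

507.9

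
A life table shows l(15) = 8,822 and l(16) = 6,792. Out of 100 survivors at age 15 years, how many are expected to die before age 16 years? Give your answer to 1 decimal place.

23.0

The relevant probability is 1 − 6,792/8,822 = 0.230107.
Expected number = 100 × 0.230107 = 23.0.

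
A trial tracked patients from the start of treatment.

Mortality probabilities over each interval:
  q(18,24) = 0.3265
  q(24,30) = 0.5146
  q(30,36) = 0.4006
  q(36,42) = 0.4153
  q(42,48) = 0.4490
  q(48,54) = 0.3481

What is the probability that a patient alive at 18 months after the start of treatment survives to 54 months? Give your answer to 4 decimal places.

Survival from 18 to 54 is the product of surviving each interval: (1 − 0.3265) × (1 − 0.5146) × (1 − 0.4006) × (1 − 0.4153) × (1 − 0.4490) × (1 − 0.3481).
= 0.6735 × 0.4854 × 0.5994 × 0.5847 × 0.5510 × 0.6519 = 0.041155.

0.0412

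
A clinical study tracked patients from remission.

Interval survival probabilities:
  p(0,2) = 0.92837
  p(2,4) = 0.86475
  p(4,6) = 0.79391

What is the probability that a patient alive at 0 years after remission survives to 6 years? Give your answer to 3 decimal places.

Survival from 0 to 6 is the product of surviving each interval: 0.92837 × 0.86475 × 0.79391.
= 0.637357.

0.637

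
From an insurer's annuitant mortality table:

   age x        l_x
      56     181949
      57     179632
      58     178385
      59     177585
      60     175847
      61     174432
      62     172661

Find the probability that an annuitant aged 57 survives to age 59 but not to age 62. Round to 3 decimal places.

0.027

This is the probability of reaching 59 but not 62, conditional on being alive at 57: (l_59 − l_62) / l_57.
= (177585 − 172661) / 179632 = 4924 / 179632 = 0.027412.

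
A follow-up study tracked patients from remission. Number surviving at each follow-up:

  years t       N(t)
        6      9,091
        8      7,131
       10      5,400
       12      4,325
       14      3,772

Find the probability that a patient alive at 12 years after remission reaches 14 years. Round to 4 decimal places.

The conditional survival probability is N(14)/N(12) = 3,772/4,325 = 0.872139.

0.8721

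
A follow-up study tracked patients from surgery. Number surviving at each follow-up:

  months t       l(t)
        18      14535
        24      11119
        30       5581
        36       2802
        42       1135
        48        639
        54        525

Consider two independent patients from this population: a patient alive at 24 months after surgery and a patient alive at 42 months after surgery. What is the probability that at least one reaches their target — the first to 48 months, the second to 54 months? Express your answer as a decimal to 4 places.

0.4934

p₁ = l(48)/l(24) = 639/11119 = 0.057469; p₂ = l(54)/l(42) = 525/1135 = 0.462555.
P(at least one) = 1 − (1−p₁)(1−p₂) = 1 − 0.942531 × 0.537445 = 0.493441.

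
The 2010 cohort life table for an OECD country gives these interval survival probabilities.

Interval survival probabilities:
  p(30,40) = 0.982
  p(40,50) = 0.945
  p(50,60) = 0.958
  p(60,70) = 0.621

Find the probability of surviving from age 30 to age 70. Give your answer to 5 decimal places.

0.55208

P(survive 30→70) = 0.982 × 0.945 × 0.958 × 0.621.
= 0.552078.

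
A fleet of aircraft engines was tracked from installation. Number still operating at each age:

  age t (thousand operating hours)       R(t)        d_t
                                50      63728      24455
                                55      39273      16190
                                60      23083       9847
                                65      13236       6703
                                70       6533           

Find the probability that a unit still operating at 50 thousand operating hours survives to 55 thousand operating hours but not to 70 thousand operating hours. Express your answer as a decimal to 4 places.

This is the probability of reaching 55 but not 70, conditional on being operational at 50: (R(55) − R(70)) / R(50).
= (39273 − 6533) / 63728 = 32740 / 63728 = 0.513746.

0.5137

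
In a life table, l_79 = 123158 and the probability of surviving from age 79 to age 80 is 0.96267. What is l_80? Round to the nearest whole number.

l_80 = l_79 × p = 123158 × 0.96267 = 118561.

118561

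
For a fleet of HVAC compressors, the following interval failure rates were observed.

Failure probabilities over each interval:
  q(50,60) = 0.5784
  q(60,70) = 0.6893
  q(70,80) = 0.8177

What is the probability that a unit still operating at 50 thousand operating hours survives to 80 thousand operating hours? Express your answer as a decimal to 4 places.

The overall survival probability is (1 − 0.5784) × (1 − 0.6893) × (1 − 0.8177).
= 0.4216 × 0.3107 × 0.1823 = 0.023880.

0.0239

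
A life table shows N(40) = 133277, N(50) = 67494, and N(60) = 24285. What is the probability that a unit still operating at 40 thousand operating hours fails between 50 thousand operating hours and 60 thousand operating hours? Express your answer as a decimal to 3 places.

0.324

This is the probability of reaching 50 but not 60, conditional on being operational at 40: (N(50) − N(60)) / N(40).
= (67494 − 24285) / 133277 = 43209 / 133277 = 0.324204.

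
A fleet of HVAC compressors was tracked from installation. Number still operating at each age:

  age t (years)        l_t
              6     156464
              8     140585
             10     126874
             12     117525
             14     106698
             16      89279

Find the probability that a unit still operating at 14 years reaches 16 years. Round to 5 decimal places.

The conditional survival probability is l_16/l_14 = 89279/106698 = 0.836745.

0.83674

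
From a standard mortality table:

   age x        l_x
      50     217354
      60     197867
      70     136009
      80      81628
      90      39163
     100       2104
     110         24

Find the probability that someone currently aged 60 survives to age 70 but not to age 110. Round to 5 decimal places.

0.68725

We want 10|40q60 = (l_70 − l_110)/l_60.
This is the probability of reaching 70 but not 110, conditional on being alive at 60: (l_70 − l_110) / l_60.
= (136009 − 24) / 197867 = 135985 / 197867 = 0.687255.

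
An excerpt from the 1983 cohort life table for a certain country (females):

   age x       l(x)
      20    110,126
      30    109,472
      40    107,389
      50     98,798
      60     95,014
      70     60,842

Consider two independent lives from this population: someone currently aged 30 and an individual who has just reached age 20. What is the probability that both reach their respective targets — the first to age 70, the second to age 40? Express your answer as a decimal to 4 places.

p₁ = l(70)/l(30) = 60,842/109,472 = 0.555777; p₂ = l(40)/l(20) = 107,389/110,126 = 0.975147.
P(both) = p₁ × p₂ = 0.555777 × 0.975147 = 0.541964.

0.5420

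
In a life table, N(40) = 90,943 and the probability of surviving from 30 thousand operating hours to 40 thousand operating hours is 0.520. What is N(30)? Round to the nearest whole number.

N(30) = N(40) / p = 90,943 / 0.520 = 174890.

174890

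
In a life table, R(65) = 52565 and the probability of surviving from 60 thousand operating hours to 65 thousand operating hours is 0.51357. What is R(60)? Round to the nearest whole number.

102352

R(60) = R(65) / p = 52565 / 0.51357 = 102352.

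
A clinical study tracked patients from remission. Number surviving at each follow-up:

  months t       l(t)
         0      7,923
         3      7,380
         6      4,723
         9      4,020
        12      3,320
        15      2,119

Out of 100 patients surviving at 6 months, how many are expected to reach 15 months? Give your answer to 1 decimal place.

The relevant probability is 2,119/4,723 = 0.448656.
Expected number = 100 × 0.448656 = 44.9.

44.9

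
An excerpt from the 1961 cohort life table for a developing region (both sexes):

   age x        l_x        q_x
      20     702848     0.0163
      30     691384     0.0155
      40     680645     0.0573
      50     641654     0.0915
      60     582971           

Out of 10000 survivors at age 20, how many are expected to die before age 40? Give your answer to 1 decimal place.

The relevant probability is 1 − 680645/702848 = 0.031590.
Expected number = 10000 × 0.031590 = 315.9.

315.9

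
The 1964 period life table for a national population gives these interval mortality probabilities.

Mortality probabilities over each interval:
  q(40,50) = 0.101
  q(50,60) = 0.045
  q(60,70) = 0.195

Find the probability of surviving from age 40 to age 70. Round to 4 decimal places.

0.6911

P(survive 40→70) = (1 − 0.101) × (1 − 0.045) × (1 − 0.195).
= 0.899 × 0.955 × 0.805 = 0.691129.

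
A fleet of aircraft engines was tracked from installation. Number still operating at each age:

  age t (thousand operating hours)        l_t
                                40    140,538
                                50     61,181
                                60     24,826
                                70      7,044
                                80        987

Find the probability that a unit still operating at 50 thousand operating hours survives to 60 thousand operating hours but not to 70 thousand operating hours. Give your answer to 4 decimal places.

0.2906

This is the probability of reaching 60 but not 70, conditional on being operational at 50: (l_60 − l_70) / l_50.
= (24,826 − 7,044) / 61,181 = 17,782 / 61,181 = 0.290646.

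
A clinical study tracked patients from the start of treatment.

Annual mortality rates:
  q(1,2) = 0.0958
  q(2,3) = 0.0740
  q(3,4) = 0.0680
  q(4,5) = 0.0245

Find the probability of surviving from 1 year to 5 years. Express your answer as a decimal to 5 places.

0.76123

Chaining the interval survival probabilities: (1 − 0.0958) × (1 − 0.0740) × (1 − 0.0680) × (1 − 0.0245).
= 0.9042 × 0.9260 × 0.9320 × 0.9755 = 0.761235.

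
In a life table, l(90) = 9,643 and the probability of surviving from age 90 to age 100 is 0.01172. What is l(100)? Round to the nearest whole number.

113

l(100) = l(90) × p = 9,643 × 0.01172 = 113.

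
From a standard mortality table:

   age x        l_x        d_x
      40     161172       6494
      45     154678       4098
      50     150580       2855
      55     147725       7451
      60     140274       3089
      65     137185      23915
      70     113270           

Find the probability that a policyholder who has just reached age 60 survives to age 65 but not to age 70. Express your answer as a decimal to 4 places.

We want 5|5q60 = (l_65 − l_70)/l_60.
This is the probability of reaching 65 but not 70, conditional on being alive at 60: (l_65 − l_70) / l_60.
= (137185 − 113270) / 140274 = 23915 / 140274 = 0.170488.

0.1705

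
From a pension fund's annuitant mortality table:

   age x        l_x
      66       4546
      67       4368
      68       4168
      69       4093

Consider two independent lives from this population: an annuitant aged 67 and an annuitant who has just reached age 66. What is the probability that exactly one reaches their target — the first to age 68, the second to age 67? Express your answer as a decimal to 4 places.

0.0814

p₁ = l_68/l_67 = 4168/4368 = 0.954212; p₂ = l_67/l_66 = 4368/4546 = 0.960845.
P(exactly one) = p₁(1−p₂) + (1−p₁)p₂ = 0.037362 + 0.043995 = 0.081357.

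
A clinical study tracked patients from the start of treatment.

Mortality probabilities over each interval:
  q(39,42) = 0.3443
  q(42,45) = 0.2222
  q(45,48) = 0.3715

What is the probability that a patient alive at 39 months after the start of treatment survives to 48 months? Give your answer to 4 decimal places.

0.3205

Chaining the interval survival probabilities: (1 − 0.3443) × (1 − 0.2222) × (1 − 0.3715).
= 0.6557 × 0.7778 × 0.6285 = 0.320537.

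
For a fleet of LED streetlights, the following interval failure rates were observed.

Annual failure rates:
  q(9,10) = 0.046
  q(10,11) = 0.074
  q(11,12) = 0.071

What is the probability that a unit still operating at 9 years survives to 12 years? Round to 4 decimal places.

0.8207

Chaining the interval survival probabilities: (1 − 0.046) × (1 − 0.074) × (1 − 0.071).
= 0.954 × 0.926 × 0.929 = 0.820682.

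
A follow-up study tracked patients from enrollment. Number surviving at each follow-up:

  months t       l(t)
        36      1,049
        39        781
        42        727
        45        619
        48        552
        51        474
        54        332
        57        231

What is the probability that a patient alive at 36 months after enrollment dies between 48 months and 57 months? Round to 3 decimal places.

This is the probability of reaching 48 but not 57, conditional on being alive at 36: (l(48) − l(57)) / l(36).
= (552 − 231) / 1,049 = 321 / 1,049 = 0.306006.

0.306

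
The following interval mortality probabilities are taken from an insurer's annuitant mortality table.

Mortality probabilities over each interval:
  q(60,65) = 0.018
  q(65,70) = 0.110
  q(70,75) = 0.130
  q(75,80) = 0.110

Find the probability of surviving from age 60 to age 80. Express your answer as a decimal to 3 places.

0.677

Survival from 60 to 80 is the product of surviving each interval: (1 − 0.018) × (1 − 0.110) × (1 − 0.130) × (1 − 0.110).
= 0.982 × 0.890 × 0.870 × 0.890 = 0.676723.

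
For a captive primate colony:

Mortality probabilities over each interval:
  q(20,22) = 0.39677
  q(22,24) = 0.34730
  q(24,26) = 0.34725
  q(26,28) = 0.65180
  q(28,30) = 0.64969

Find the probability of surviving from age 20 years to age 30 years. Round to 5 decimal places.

0.03135

The overall survival probability is (1 − 0.39677) × (1 − 0.34730) × (1 − 0.34725) × (1 − 0.65180) × (1 − 0.64969).
= 0.60323 × 0.65270 × 0.65275 × 0.34820 × 0.35031 = 0.031349.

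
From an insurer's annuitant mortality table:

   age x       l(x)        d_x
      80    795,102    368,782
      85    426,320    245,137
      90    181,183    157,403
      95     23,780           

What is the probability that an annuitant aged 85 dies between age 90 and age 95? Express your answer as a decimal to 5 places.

0.36921

This is the probability of reaching 90 but not 95, conditional on being alive at 85: (l(90) − l(95)) / l(85).
= (181,183 − 23,780) / 426,320 = 157,403 / 426,320 = 0.369213.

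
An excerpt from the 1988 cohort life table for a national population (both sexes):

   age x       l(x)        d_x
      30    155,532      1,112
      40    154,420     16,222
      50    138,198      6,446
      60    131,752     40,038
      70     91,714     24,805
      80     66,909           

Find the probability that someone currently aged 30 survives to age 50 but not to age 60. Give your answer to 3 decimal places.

This is the probability of reaching 50 but not 60, conditional on being alive at 30: (l(50) − l(60)) / l(30).
= (138,198 − 131,752) / 155,532 = 6,446 / 155,532 = 0.041445.

0.041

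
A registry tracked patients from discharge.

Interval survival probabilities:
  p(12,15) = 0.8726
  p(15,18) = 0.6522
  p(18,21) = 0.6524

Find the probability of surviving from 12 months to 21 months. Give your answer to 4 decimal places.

0.3713

Survival from 12 to 21 is the product of surviving each interval: 0.8726 × 0.6522 × 0.6524.
= 0.371287.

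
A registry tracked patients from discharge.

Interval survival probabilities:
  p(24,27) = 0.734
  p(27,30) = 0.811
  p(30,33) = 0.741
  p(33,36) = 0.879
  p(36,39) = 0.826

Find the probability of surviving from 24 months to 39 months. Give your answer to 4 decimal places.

P(survive 24→39) = 0.734 × 0.811 × 0.741 × 0.879 × 0.826.
= 0.320261.

0.3203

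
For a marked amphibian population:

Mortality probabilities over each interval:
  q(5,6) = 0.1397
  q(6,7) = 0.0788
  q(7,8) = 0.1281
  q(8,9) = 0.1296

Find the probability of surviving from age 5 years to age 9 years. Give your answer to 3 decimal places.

0.601

P(survive 5→9) = (1 − 0.1397) × (1 − 0.0788) × (1 − 0.1281) × (1 − 0.1296).
= 0.8603 × 0.9212 × 0.8719 × 0.8704 = 0.601436.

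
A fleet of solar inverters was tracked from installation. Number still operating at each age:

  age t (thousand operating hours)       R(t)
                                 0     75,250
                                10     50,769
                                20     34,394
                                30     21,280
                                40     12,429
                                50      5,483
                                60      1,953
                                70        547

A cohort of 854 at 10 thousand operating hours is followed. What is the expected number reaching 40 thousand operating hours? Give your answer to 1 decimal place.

The relevant probability is 12,429/50,769 = 0.244815.
Expected number = 854 × 0.244815 = 209.1.

209.1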